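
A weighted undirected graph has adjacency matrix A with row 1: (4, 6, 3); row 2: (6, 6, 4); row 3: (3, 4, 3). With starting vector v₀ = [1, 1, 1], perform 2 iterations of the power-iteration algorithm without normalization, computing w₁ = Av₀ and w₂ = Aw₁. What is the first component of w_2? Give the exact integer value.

w1 = Av₀ = (4·1 + 6·1 + 3·1; 6·1 + 6·1 + 4·1; 3·1 + 4·1 + 3·1) = (13, 16, 10)
w2 = Aw1 = (4·13 + 6·16 + 3·10; 6·13 + 6·16 + 4·10; 3·13 + 4·16 + 3·10) = (178, 214, 133)
The requested component of w2 is 178.

178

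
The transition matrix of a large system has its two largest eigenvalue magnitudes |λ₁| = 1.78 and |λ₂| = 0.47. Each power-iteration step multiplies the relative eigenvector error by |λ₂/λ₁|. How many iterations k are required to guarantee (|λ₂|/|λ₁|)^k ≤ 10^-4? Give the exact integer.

|λ₂/λ₁| = 0.47/1.78 = 0.26404
Need k ≥ ln(10^-4) / ln(0.26404) = -9.2103 / -1.3316 ≈ 6.917
Smallest integer k satisfying the bound: 7

7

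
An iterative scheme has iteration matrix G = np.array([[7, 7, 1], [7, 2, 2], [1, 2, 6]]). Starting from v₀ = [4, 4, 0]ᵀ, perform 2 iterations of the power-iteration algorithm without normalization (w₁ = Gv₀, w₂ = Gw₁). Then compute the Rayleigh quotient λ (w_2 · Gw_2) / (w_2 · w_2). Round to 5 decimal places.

12.51021

w1 = Gv₀ = (7·4 + 7·4 + 1·0; 7·4 + 2·4 + 2·0; 1·4 + 2·4 + 6·0) = (56, 36, 12)
w2 = Gw1 = (7·56 + 7·36 + 1·12; 7·56 + 2·36 + 2·12; 1·56 + 2·36 + 6·12) = (656, 488, 200)
Gw2 = (8208, 5968, 2832)
w2·Gw2 = 656·8208 + 488·5968 + 200·2832 = 8863232; w2·w2 = 656·656 + 488·488 + 200·200 = 708480
λ ≈ 8863232/708480 = 12.51021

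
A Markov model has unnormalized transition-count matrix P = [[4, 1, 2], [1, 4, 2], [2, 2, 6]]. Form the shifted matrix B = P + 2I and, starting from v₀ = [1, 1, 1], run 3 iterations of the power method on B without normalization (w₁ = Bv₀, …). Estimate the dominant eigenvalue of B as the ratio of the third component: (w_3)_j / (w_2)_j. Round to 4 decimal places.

B = P + 2I has rows (6, 1, 2); (1, 6, 2); (2, 2, 8)
w1 = Bv₀ = (9, 9, 12)
w2 = Bw1 = (87, 87, 132)
w3 = Bw2 = (873, 873, 1404)
Ratio: 1404/132 = 10.6364

10.6364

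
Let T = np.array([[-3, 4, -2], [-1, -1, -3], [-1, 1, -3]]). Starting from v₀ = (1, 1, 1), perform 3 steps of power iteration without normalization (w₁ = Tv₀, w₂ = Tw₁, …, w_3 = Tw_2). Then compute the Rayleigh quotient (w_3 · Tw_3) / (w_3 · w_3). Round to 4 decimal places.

λ ≈ -3.8588

w1 = Tv₀ = ((-3)·1 + 4·1 + (-2)·1; (-1)·1 + (-1)·1 + (-3)·1; (-1)·1 + 1·1 + (-3)·1) = (-1, -5, -3)
w2 = Tw1 = ((-3)·(-1) + 4·(-5) + (-2)·(-3); (-1)·(-1) + (-1)·(-5) + (-3)·(-3); (-1)·(-1) + 1·(-5) + (-3)·(-3)) = (-11, 15, 5)
w3 = Tw2 = (83, -19, 11)
Tw3 = (-347, -97, -135)
w3·Tw3 = 83·(-347) + (-19)·(-97) + 11·(-135) = -28443; w3·w3 = 83·83 + (-19)·(-19) + 11·11 = 7371
λ ≈ -28443/7371 = -3.8588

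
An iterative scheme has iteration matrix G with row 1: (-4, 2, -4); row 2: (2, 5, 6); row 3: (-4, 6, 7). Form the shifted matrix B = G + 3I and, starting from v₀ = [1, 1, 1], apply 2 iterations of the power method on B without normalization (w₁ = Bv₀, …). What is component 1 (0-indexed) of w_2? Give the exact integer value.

194

B = G + 3I has rows (-1, 2, -4); (2, 8, 6); (-4, 6, 10)
w1 = Bv₀ = ((-1)·1 + 2·1 + (-4)·1; 2·1 + 8·1 + 6·1; (-4)·1 + 6·1 + 10·1) = (-3, 16, 12)
w2 = Bw1 = ((-1)·(-3) + 2·16 + (-4)·12; 2·(-3) + 8·16 + 6·12; (-4)·(-3) + 6·16 + 10·12) = (-13, 194, 228)
Requested component of w2: 194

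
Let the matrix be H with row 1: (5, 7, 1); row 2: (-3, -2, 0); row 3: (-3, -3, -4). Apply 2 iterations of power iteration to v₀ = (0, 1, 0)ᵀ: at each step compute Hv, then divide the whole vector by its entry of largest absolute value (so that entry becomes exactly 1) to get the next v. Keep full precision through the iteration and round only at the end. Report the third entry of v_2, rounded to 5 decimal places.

-0.16667

Hv0 = (7.000000, -2.000000, -3.000000); divide by 7.000000 → v1 = (1.000000, -0.285714, -0.428571)
Hv1 = (2.571429, -2.428571, -0.428571); divide by 2.571429 → v2 = (1.000000, -0.944444, -0.166667)
Requested entry of v2: -3/18 = -0.16667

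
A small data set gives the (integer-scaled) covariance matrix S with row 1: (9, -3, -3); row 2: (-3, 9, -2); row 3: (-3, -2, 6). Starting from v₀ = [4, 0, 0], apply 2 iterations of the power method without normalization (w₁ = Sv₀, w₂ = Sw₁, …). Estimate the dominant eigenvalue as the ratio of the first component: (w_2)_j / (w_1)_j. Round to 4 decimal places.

w1 = Sv₀ = (9·4 + (-3)·0 + (-3)·0; (-3)·4 + 9·0 + (-2)·0; (-3)·4 + (-2)·0 + 6·0) = (36, -12, -12)
w2 = Sw1 = (9·36 + (-3)·(-12) + (-3)·(-12); (-3)·36 + 9·(-12) + (-2)·(-12); (-3)·36 + (-2)·(-12) + 6·(-12)) = (396, -192, -156)
Ratio at component: 396 / 36 = 11.0000

λ ≈ 11.0000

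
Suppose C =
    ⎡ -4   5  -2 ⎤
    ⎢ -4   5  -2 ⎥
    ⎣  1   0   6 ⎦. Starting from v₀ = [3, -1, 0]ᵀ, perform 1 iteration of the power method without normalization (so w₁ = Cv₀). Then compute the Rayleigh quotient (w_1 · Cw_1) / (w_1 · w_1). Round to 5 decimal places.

1.33731

w1 = Cv₀ = (-17, -17, 3)
Cw1 = (-23, -23, 1)
w1·Cw1 = (-17)·(-23) + (-17)·(-23) + 3·1 = 785; w1·w1 = (-17)·(-17) + (-17)·(-17) + 3·3 = 587
λ ≈ 785/587 = 1.33731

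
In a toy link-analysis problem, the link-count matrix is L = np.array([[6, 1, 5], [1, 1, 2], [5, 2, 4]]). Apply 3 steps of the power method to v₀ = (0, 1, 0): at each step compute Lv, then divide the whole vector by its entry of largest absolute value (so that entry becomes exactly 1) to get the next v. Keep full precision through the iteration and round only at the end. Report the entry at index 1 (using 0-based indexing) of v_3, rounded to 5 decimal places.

Lv0 = (1.000000, 1.000000, 2.000000); divide by 2.000000 → v1 = (0.500000, 0.500000, 1.000000)
Lv1 = (8.500000, 3.000000, 7.500000); divide by 8.500000 → v2 = (1.000000, 0.352941, 0.882353)
Lv2 = (10.764706, 3.117647, 9.235294); divide by 10.764706 → v3 = (1.000000, 0.289617, 0.857923)
Requested entry of v3: 53/183 = 0.28962

0.28962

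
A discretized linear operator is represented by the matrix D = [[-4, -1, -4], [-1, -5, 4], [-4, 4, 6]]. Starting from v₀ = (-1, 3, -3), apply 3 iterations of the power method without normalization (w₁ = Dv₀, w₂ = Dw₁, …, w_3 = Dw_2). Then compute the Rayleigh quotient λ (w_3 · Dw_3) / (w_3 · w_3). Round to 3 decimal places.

w1 = Dv₀ = ((-4)·(-1) + (-1)·3 + (-4)·(-3); (-1)·(-1) + (-5)·3 + 4·(-3); (-4)·(-1) + 4·3 + 6·(-3)) = (13, -26, -2)
w2 = Dw1 = ((-4)·13 + (-1)·(-26) + (-4)·(-2); (-1)·13 + (-5)·(-26) + 4·(-2); (-4)·13 + 4·(-26) + 6·(-2)) = (-18, 109, -168)
w3 = Dw2 = (635, -1199, -500)
Dw3 = (659, 3360, -10336)
w3·Dw3 = 635·659 + (-1199)·3360 + (-500)·(-10336) = 1557825; w3·w3 = 635·635 + (-1199)·(-1199) + (-500)·(-500) = 2090826
λ ≈ 1557825/2090826 = 0.745

0.745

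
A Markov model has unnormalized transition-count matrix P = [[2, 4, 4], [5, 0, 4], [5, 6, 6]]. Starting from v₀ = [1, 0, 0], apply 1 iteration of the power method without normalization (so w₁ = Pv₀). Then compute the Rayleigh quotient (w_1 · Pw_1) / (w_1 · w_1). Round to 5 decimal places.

w1 = Pv₀ = (2·1 + 4·0 + 4·0; 5·1 + 0·0 + 4·0; 5·1 + 6·0 + 6·0) = (2, 5, 5)
Pw1 = (44, 30, 70)
w1·Pw1 = 2·44 + 5·30 + 5·70 = 588; w1·w1 = 2·2 + 5·5 + 5·5 = 54
λ ≈ 588/54 = 10.88889

λ ≈ 10.88889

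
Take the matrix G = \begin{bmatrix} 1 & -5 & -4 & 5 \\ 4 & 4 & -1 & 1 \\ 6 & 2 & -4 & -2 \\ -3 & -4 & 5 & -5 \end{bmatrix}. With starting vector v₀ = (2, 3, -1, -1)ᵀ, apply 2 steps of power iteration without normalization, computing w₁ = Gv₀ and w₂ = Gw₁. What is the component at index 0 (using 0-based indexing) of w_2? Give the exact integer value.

-300

w1 = Gv₀ = (1·2 + (-5)·3 + (-4)·(-1) + 5·(-1); 4·2 + 4·3 + (-1)·(-1) + 1·(-1); 6·2 + 2·3 + (-4)·(-1) + (-2)·(-1); (-3)·2 + (-4)·3 + 5·(-1) + (-5)·(-1)) = (-14, 20, 24, -18)
w2 = Gw1 = (1·(-14) + (-5)·20 + (-4)·24 + 5·(-18); 4·(-14) + 4·20 + (-1)·24 + 1·(-18); 6·(-14) + 2·20 + (-4)·24 + (-2)·(-18); (-3)·(-14) + (-4)·20 + 5·24 + (-5)·(-18)) = (-300, -18, -104, 172)
The requested component of w2 is -300.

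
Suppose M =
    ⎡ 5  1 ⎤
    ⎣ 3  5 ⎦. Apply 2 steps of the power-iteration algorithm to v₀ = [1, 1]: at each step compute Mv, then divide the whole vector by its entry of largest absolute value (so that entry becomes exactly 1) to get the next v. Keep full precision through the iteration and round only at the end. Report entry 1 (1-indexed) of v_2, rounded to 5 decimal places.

0.65517

Mv0 = (6.000000, 8.000000); divide by 8.000000 → v1 = (0.750000, 1.000000)
Mv1 = (4.750000, 7.250000); divide by 7.250000 → v2 = (0.655172, 1.000000)
Requested entry of v2: 38/58 = 0.65517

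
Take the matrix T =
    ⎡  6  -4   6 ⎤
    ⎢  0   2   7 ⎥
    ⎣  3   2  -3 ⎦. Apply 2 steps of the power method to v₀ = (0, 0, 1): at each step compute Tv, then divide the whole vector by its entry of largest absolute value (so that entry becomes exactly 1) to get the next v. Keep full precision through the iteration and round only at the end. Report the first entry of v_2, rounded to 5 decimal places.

-0.24390

Tv0 = (6.000000, 7.000000, -3.000000); divide by 7.000000 → v1 = (0.857143, 1.000000, -0.428571)
Tv1 = (-1.428571, -1.000000, 5.857143); divide by 5.857143 → v2 = (-0.243902, -0.170732, 1.000000)
Requested entry of v2: -10/41 = -0.24390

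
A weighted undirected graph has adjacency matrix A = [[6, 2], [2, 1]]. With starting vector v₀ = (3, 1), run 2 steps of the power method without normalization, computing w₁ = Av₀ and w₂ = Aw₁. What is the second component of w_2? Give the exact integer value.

w1 = Av₀ = (6·3 + 2·1; 2·3 + 1·1) = (20, 7)
w2 = Aw1 = (6·20 + 2·7; 2·20 + 1·7) = (134, 47)
The requested component of w2 is 47.

47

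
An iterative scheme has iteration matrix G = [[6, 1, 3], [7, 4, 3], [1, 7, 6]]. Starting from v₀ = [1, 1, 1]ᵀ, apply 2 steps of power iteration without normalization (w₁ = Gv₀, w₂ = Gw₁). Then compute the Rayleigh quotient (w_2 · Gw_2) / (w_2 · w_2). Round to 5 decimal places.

λ ≈ 12.50723

w1 = Gv₀ = (6·1 + 1·1 + 3·1; 7·1 + 4·1 + 3·1; 1·1 + 7·1 + 6·1) = (10, 14, 14)
w2 = Gw1 = (6·10 + 1·14 + 3·14; 7·10 + 4·14 + 3·14; 1·10 + 7·14 + 6·14) = (116, 168, 192)
Gw2 = (1440, 2060, 2444)
w2·Gw2 = 116·1440 + 168·2060 + 192·2444 = 982368; w2·w2 = 116·116 + 168·168 + 192·192 = 78544
λ ≈ 982368/78544 = 12.50723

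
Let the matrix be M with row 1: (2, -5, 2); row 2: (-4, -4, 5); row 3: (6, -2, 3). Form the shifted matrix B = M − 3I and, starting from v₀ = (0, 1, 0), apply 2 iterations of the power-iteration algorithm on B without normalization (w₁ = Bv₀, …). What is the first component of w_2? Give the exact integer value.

36

B = M − 3I has rows (-1, -5, 2); (-4, -7, 5); (6, -2, 0)
w1 = Bv₀ = (-5, -7, -2)
w2 = Bw1 = (36, 59, -16)
Requested component of w2: 36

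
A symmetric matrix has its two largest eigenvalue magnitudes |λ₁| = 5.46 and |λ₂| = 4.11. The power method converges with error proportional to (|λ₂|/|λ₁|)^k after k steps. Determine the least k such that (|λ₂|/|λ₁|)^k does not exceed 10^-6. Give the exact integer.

|λ₂/λ₁| = 4.11/5.46 = 0.75275
Need k ≥ ln(10^-6) / ln(0.75275) = -13.8155 / -0.2840 ≈ 48.642
Smallest integer k satisfying the bound: 49

49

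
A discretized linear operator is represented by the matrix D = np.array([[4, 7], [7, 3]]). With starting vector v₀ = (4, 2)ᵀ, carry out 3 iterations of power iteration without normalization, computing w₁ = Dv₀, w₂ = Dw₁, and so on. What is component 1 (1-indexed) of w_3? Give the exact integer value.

w1 = Dv₀ = (4·4 + 7·2; 7·4 + 3·2) = (30, 34)
w2 = Dw1 = (4·30 + 7·34; 7·30 + 3·34) = (358, 312)
w3 = Dw2 = (3616, 3442)
The requested component of w3 is 3616.

3616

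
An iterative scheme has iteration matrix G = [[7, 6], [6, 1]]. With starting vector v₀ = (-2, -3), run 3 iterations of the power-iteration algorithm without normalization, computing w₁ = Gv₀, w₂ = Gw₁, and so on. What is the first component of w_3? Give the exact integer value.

-3440

w1 = Gv₀ = (-32, -15)
w2 = Gw1 = (-314, -207)
w3 = Gw2 = (-3440, -2091)
The requested component of w3 is -3440.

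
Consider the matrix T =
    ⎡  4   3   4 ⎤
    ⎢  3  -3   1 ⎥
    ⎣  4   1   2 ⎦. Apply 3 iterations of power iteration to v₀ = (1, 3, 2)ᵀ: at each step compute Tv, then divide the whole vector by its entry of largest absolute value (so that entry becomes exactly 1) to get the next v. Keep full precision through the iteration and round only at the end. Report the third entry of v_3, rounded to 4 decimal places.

Tv0 = (21.00000, -4.00000, 11.00000); divide by 21.00000 → v1 = (1.00000, -0.19048, 0.52381)
Tv1 = (5.52381, 4.09524, 4.85714); divide by 5.52381 → v2 = (1.00000, 0.74138, 0.87931)
Tv2 = (9.74138, 1.65517, 6.50000); divide by 9.74138 → v3 = (1.00000, 0.16991, 0.66726)
Requested entry of v3: 754/1130 = 0.6673

0.6673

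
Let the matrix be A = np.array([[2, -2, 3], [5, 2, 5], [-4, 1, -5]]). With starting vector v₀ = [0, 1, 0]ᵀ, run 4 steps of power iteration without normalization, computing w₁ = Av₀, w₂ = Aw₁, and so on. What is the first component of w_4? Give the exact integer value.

w1 = Av₀ = (-2, 2, 1)
w2 = Aw1 = (-5, -1, 5)
w3 = Aw2 = (7, -2, -6)
w4 = Aw3 = (0, 1, 0)
The requested component of w4 is 0.

0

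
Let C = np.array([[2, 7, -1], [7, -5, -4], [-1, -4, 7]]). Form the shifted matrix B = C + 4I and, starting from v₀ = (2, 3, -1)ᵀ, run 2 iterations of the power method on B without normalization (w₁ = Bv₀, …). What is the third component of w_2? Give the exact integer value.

B = C + 4I has rows (6, 7, -1); (7, -1, -4); (-1, -4, 11)
w1 = Bv₀ = (34, 15, -25)
w2 = Bw1 = (334, 323, -369)
Requested component of w2: -369

-369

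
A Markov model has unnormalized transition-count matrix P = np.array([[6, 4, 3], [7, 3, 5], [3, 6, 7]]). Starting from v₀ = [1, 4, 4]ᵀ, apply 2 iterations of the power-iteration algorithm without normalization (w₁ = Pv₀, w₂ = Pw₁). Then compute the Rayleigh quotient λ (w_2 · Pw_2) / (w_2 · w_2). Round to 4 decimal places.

λ ≈ 14.5838

w1 = Pv₀ = (6·1 + 4·4 + 3·4; 7·1 + 3·4 + 5·4; 3·1 + 6·4 + 7·4) = (34, 39, 55)
w2 = Pw1 = (6·34 + 4·39 + 3·55; 7·34 + 3·39 + 5·55; 3·34 + 6·39 + 7·55) = (525, 630, 721)
Pw2 = (7833, 9170, 10402)
w2·Pw2 = 525·7833 + 630·9170 + 721·10402 = 17389267; w2·w2 = 525·525 + 630·630 + 721·721 = 1192366
λ ≈ 17389267/1192366 = 14.5838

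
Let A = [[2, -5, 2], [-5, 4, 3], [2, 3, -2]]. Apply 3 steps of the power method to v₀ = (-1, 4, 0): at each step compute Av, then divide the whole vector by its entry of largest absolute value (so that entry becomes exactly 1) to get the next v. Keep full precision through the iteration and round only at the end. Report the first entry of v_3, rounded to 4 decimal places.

Av0 = (-22.00000, 21.00000, 10.00000); divide by -22.00000 → v1 = (1.00000, -0.95455, -0.45455)
Av1 = (5.86364, -10.18182, 0.04545); divide by -10.18182 → v2 = (-0.57589, 1.00000, -0.00446)
Av2 = (-6.16071, 6.86607, 1.85714); divide by 6.86607 → v3 = (-0.89727, 1.00000, 0.27048)
Requested entry of v3: -1380/1538 = -0.8973

-0.8973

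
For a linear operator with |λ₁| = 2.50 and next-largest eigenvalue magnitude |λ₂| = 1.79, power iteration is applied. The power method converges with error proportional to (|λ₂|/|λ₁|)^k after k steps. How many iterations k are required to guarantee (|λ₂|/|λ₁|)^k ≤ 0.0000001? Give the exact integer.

49

|λ₂/λ₁| = 1.79/2.50 = 0.71600
Need k ≥ ln(0.0000001) / ln(0.71600) = -16.1181 / -0.3341 ≈ 48.247
Smallest integer k satisfying the bound: 49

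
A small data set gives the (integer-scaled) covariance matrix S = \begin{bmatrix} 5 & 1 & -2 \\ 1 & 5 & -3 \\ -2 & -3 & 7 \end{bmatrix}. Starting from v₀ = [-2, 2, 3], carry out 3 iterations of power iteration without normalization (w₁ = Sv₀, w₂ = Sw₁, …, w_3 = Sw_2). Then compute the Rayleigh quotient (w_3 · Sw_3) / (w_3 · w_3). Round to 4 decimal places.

w1 = Sv₀ = (5·(-2) + 1·2 + (-2)·3; 1·(-2) + 5·2 + (-3)·3; (-2)·(-2) + (-3)·2 + 7·3) = (-14, -1, 19)
w2 = Sw1 = (5·(-14) + 1·(-1) + (-2)·19; 1·(-14) + 5·(-1) + (-3)·19; (-2)·(-14) + (-3)·(-1) + 7·19) = (-109, -76, 164)
w3 = Sw2 = (-949, -981, 1594)
Sw3 = (-8914, -10636, 15999)
w3·Sw3 = (-949)·(-8914) + (-981)·(-10636) + 1594·15999 = 44395708; w3·w3 = (-949)·(-949) + (-981)·(-981) + 1594·1594 = 4403798
λ ≈ 44395708/4403798 = 10.0812

λ ≈ 10.0812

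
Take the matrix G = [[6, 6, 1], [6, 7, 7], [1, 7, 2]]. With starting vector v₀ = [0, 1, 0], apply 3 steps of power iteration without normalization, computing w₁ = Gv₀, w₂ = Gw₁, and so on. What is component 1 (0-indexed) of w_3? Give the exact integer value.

w1 = Gv₀ = (6, 7, 7)
w2 = Gw1 = (85, 134, 69)
w3 = Gw2 = (1383, 1931, 1161)
The requested component of w3 is 1931.

1931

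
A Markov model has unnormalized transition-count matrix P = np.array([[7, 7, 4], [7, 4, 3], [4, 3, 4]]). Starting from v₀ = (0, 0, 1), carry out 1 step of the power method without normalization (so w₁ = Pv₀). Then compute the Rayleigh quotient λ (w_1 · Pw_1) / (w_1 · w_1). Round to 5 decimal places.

w1 = Pv₀ = (7·0 + 7·0 + 4·1; 7·0 + 4·0 + 3·1; 4·0 + 3·0 + 4·1) = (4, 3, 4)
Pw1 = (65, 52, 41)
w1·Pw1 = 4·65 + 3·52 + 4·41 = 580; w1·w1 = 4·4 + 3·3 + 4·4 = 41
λ ≈ 580/41 = 14.14634

λ ≈ 14.14634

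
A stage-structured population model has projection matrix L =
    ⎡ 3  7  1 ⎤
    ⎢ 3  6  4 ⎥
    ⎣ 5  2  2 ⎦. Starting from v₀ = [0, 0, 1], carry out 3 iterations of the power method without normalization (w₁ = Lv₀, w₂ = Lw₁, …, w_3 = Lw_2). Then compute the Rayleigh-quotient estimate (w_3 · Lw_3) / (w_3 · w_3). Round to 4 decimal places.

w1 = Lv₀ = (3·0 + 7·0 + 1·1; 3·0 + 6·0 + 4·1; 5·0 + 2·0 + 2·1) = (1, 4, 2)
w2 = Lw1 = (3·1 + 7·4 + 1·2; 3·1 + 6·4 + 4·2; 5·1 + 2·4 + 2·2) = (33, 35, 17)
w3 = Lw2 = (361, 377, 269)
Lw3 = (3991, 4421, 3097)
w3·Lw3 = 361·3991 + 377·4421 + 269·3097 = 3940561; w3·w3 = 361·361 + 377·377 + 269·269 = 344811
λ ≈ 3940561/344811 = 11.4282

11.4282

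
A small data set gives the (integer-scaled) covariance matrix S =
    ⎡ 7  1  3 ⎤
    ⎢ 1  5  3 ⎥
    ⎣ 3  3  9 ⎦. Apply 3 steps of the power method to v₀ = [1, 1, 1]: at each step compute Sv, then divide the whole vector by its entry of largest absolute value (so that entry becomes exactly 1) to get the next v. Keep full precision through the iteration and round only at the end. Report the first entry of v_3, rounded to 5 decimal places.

Sv0 = (11.000000, 9.000000, 15.000000); divide by 15.000000 → v1 = (0.733333, 0.600000, 1.000000)
Sv1 = (8.733333, 6.733333, 13.000000); divide by 13.000000 → v2 = (0.671795, 0.517949, 1.000000)
Sv2 = (8.220513, 6.261538, 12.569231); divide by 12.569231 → v3 = (0.654019, 0.498164, 1.000000)
Requested entry of v3: 1603/2451 = 0.65402

0.65402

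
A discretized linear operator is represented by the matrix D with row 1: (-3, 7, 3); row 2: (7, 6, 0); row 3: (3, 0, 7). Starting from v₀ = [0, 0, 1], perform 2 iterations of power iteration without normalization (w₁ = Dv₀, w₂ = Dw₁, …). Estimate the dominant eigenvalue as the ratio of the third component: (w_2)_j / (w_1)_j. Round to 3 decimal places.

8.286

w1 = Dv₀ = (3, 0, 7)
w2 = Dw1 = (12, 21, 58)
Ratio at component: 58 / 7 = 8.286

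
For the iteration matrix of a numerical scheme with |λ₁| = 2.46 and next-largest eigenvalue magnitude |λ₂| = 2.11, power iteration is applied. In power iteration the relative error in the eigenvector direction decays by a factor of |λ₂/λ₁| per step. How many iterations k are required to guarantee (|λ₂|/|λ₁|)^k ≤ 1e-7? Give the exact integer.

106

|λ₂/λ₁| = 2.11/2.46 = 0.85772
Need k ≥ ln(1e-7) / ln(0.85772) = -16.1181 / -0.1535 ≈ 105.022
Smallest integer k satisfying the bound: 106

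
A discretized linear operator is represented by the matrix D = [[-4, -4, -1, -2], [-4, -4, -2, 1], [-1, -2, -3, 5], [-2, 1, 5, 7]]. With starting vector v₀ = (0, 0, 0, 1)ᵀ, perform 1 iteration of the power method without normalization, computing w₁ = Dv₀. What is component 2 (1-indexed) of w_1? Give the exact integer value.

1

w1 = Dv₀ = (-2, 1, 5, 7)
The requested component of w1 is 1.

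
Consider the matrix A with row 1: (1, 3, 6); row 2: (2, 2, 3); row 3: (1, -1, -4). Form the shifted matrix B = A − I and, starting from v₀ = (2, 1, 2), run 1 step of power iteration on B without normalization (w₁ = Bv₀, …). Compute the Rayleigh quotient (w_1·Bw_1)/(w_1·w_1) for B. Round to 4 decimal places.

B = A − I has rows (0, 3, 6); (2, 1, 3); (1, -1, -5)
w1 = Bv₀ = (0·2 + 3·1 + 6·2; 2·2 + 1·1 + 3·2; 1·2 + (-1)·1 + (-5)·2) = (15, 11, -9)
Bw1 = (-21, 14, 49)
w1·Bw1 = -602; w1·w1 = 427; μ ≈ -602/427 = -1.4098

μ ≈ -1.4098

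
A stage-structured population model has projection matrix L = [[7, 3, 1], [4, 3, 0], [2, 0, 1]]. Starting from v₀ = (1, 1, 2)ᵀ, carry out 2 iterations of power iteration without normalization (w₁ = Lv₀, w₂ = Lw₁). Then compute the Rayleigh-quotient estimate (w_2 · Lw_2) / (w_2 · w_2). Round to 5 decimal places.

λ ≈ 9.18381

w1 = Lv₀ = (7·1 + 3·1 + 1·2; 4·1 + 3·1 + 0·2; 2·1 + 0·1 + 1·2) = (12, 7, 4)
w2 = Lw1 = (7·12 + 3·7 + 1·4; 4·12 + 3·7 + 0·4; 2·12 + 0·7 + 1·4) = (109, 69, 28)
Lw2 = (998, 643, 246)
w2·Lw2 = 109·998 + 69·643 + 28·246 = 160037; w2·w2 = 109·109 + 69·69 + 28·28 = 17426
λ ≈ 160037/17426 = 9.18381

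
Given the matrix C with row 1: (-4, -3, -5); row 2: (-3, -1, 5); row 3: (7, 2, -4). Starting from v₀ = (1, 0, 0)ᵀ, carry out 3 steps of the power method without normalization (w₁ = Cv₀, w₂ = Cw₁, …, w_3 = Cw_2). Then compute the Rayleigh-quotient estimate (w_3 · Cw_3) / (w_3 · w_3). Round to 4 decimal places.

λ ≈ -3.1524

w1 = Cv₀ = ((-4)·1 + (-3)·0 + (-5)·0; (-3)·1 + (-1)·0 + 5·0; 7·1 + 2·0 + (-4)·0) = (-4, -3, 7)
w2 = Cw1 = ((-4)·(-4) + (-3)·(-3) + (-5)·7; (-3)·(-4) + (-1)·(-3) + 5·7; 7·(-4) + 2·(-3) + (-4)·7) = (-10, 50, -62)
w3 = Cw2 = (200, -330, 278)
Cw3 = (-1200, 1120, -372)
w3·Cw3 = 200·(-1200) + (-330)·1120 + 278·(-372) = -713016; w3·w3 = 200·200 + (-330)·(-330) + 278·278 = 226184
λ ≈ -713016/226184 = -3.1524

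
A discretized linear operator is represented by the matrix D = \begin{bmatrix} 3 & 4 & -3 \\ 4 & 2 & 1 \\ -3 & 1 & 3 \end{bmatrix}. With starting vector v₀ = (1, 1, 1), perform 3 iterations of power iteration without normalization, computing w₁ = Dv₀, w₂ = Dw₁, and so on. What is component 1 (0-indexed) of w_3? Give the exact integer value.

w1 = Dv₀ = (3·1 + 4·1 + (-3)·1; 4·1 + 2·1 + 1·1; (-3)·1 + 1·1 + 3·1) = (4, 7, 1)
w2 = Dw1 = (3·4 + 4·7 + (-3)·1; 4·4 + 2·7 + 1·1; (-3)·4 + 1·7 + 3·1) = (37, 31, -2)
w3 = Dw2 = (241, 208, -86)
The requested component of w3 is 208.

208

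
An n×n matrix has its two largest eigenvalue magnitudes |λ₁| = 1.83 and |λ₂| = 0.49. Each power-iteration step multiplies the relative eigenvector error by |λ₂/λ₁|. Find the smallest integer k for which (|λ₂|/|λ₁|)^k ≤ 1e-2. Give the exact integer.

|λ₂/λ₁| = 0.49/1.83 = 0.26776
Need k ≥ ln(1e-2) / ln(0.26776) = -4.6052 / -1.3177 ≈ 3.495
Smallest integer k satisfying the bound: 4

4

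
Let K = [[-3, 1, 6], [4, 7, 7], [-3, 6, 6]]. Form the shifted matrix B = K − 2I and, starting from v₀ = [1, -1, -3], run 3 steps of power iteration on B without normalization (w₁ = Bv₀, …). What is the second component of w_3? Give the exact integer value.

-2885

B = K − 2I has rows (-5, 1, 6); (4, 5, 7); (-3, 6, 4)
w1 = Bv₀ = ((-5)·1 + 1·(-1) + 6·(-3); 4·1 + 5·(-1) + 7·(-3); (-3)·1 + 6·(-1) + 4·(-3)) = (-24, -22, -21)
w2 = Bw1 = ((-5)·(-24) + 1·(-22) + 6·(-21); 4·(-24) + 5·(-22) + 7·(-21); (-3)·(-24) + 6·(-22) + 4·(-21)) = (-28, -353, -144)
w3 = Bw2 = (-1077, -2885, -2610)
Requested component of w3: -2885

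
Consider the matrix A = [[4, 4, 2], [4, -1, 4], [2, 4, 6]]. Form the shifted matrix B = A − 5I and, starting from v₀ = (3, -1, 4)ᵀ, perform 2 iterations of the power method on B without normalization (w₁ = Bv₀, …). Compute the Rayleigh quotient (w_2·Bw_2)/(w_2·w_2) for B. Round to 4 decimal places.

-6.9801

B = A − 5I has rows (-1, 4, 2); (4, -6, 4); (2, 4, 1)
w1 = Bv₀ = ((-1)·3 + 4·(-1) + 2·4; 4·3 + (-6)·(-1) + 4·4; 2·3 + 4·(-1) + 1·4) = (1, 34, 6)
w2 = Bw1 = ((-1)·1 + 4·34 + 2·6; 4·1 + (-6)·34 + 4·6; 2·1 + 4·34 + 1·6) = (147, -176, 144)
Bw2 = (-563, 2220, -266)
w2·Bw2 = -511785; w2·w2 = 73321; μ ≈ -511785/73321 = -6.9801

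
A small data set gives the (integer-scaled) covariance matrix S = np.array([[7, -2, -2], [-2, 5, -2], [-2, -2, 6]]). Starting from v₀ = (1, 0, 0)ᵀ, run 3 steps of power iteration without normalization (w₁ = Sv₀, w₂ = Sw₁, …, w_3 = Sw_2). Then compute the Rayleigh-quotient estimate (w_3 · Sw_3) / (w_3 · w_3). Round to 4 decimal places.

w1 = Sv₀ = (7, -2, -2)
w2 = Sw1 = (57, -20, -22)
w3 = Sw2 = (483, -170, -206)
Sw3 = (4133, -1404, -1862)
w3·Sw3 = 483·4133 + (-170)·(-1404) + (-206)·(-1862) = 2618491; w3·w3 = 483·483 + (-170)·(-170) + (-206)·(-206) = 304625
λ ≈ 2618491/304625 = 8.5958

λ ≈ 8.5958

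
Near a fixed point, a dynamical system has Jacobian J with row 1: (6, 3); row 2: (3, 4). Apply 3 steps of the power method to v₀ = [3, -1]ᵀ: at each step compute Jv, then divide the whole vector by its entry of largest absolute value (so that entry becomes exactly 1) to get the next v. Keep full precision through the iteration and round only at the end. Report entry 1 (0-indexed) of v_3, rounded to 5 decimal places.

Jv0 = (15.000000, 5.000000); divide by 15.000000 → v1 = (1.000000, 0.333333)
Jv1 = (7.000000, 4.333333); divide by 7.000000 → v2 = (1.000000, 0.619048)
Jv2 = (7.857143, 5.476190); divide by 7.857143 → v3 = (1.000000, 0.696970)
Requested entry of v3: 575/825 = 0.69697

0.69697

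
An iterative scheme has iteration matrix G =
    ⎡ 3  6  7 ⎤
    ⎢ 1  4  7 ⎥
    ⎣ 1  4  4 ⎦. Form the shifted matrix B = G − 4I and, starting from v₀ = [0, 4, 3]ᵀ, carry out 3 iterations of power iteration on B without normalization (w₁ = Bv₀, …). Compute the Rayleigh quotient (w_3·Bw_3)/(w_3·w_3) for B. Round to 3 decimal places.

6.666

B = G − 4I has rows (-1, 6, 7); (1, 0, 7); (1, 4, 0)
w1 = Bv₀ = (45, 21, 16)
w2 = Bw1 = (193, 157, 129)
w3 = Bw2 = (1652, 1096, 821)
Bw3 = (10671, 7399, 6036)
w3·Bw3 = 30693352; w3·w3 = 4604361; μ ≈ 30693352/4604361 = 6.666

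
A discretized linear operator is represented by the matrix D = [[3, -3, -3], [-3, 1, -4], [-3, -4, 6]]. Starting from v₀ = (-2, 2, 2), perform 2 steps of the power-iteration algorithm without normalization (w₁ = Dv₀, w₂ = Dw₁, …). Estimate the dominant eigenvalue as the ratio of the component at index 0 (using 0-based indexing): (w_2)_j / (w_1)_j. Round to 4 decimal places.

4.6667

w1 = Dv₀ = (-18, 0, 10)
w2 = Dw1 = (-84, 14, 114)
Ratio at component: -84 / -18 = 4.6667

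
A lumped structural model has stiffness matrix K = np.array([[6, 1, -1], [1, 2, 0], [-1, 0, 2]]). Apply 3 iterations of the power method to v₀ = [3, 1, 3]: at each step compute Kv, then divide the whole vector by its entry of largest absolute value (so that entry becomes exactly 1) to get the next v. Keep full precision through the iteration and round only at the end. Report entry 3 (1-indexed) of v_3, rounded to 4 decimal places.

-0.1891

Kv0 = (16.00000, 5.00000, 3.00000); divide by 16.00000 → v1 = (1.00000, 0.31250, 0.18750)
Kv1 = (6.12500, 1.62500, -0.62500); divide by 6.12500 → v2 = (1.00000, 0.26531, -0.10204)
Kv2 = (6.36735, 1.53061, -1.20408); divide by 6.36735 → v3 = (1.00000, 0.24038, -0.18910)
Requested entry of v3: -118/624 = -0.1891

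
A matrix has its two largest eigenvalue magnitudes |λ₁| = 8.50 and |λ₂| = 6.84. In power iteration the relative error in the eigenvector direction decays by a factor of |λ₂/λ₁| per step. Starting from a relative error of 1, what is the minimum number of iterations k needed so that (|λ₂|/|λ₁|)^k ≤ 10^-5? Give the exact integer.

53

|λ₂/λ₁| = 6.84/8.50 = 0.80471
Need k ≥ ln(10^-5) / ln(0.80471) = -11.5129 / -0.2173 ≈ 52.987
Smallest integer k satisfying the bound: 53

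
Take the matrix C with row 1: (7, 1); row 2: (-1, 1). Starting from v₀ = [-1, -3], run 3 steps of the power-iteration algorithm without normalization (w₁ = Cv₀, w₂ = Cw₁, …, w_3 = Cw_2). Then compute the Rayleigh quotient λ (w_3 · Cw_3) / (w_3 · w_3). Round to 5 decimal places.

w1 = Cv₀ = (7·(-1) + 1·(-3); (-1)·(-1) + 1·(-3)) = (-10, -2)
w2 = Cw1 = (7·(-10) + 1·(-2); (-1)·(-10) + 1·(-2)) = (-72, 8)
w3 = Cw2 = (-496, 80)
Cw3 = (-3392, 576)
w3·Cw3 = (-496)·(-3392) + 80·576 = 1728512; w3·w3 = (-496)·(-496) + 80·80 = 252416
λ ≈ 1728512/252416 = 6.84787

λ ≈ 6.84787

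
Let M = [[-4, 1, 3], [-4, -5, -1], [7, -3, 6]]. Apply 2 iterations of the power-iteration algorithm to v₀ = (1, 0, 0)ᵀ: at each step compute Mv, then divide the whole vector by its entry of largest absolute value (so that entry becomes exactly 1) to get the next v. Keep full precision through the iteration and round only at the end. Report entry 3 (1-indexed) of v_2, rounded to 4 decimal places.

0.7879

Mv0 = (-4.00000, -4.00000, 7.00000); divide by 7.00000 → v1 = (-0.57143, -0.57143, 1.00000)
Mv1 = (4.71429, 4.14286, 3.71429); divide by 4.71429 → v2 = (1.00000, 0.87879, 0.78788)
Requested entry of v2: 26/33 = 0.7879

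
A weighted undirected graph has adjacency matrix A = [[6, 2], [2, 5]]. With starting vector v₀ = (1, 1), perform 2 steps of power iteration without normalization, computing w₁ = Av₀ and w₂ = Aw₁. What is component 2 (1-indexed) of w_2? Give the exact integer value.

w1 = Av₀ = (6·1 + 2·1; 2·1 + 5·1) = (8, 7)
w2 = Aw1 = (6·8 + 2·7; 2·8 + 5·7) = (62, 51)
The requested component of w2 is 51.

51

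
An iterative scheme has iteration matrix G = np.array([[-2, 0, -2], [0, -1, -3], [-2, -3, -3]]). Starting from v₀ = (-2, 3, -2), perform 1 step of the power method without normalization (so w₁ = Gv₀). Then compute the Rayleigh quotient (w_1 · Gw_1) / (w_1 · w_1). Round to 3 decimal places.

w1 = Gv₀ = ((-2)·(-2) + 0·3 + (-2)·(-2); 0·(-2) + (-1)·3 + (-3)·(-2); (-2)·(-2) + (-3)·3 + (-3)·(-2)) = (8, 3, 1)
Gw1 = (-18, -6, -28)
w1·Gw1 = 8·(-18) + 3·(-6) + 1·(-28) = -190; w1·w1 = 8·8 + 3·3 + 1·1 = 74
λ ≈ -190/74 = -2.568

-2.568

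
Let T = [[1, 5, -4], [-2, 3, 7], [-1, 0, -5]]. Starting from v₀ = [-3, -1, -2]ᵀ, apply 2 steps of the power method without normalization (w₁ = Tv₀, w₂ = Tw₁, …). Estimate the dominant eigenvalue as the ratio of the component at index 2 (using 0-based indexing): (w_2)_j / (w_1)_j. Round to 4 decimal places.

w1 = Tv₀ = (1·(-3) + 5·(-1) + (-4)·(-2); (-2)·(-3) + 3·(-1) + 7·(-2); (-1)·(-3) + 0·(-1) + (-5)·(-2)) = (0, -11, 13)
w2 = Tw1 = (1·0 + 5·(-11) + (-4)·13; (-2)·0 + 3·(-11) + 7·13; (-1)·0 + 0·(-11) + (-5)·13) = (-107, 58, -65)
Ratio at component: -65 / 13 = -5.0000

-5.0000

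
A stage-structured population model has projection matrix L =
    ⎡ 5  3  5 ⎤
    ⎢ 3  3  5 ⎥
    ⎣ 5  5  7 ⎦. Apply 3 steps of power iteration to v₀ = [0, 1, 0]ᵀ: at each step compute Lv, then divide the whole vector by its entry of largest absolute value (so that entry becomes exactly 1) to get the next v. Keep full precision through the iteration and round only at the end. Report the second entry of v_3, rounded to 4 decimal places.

Lv0 = (3.00000, 3.00000, 5.00000); divide by 5.00000 → v1 = (0.60000, 0.60000, 1.00000)
Lv1 = (9.80000, 8.60000, 13.00000); divide by 13.00000 → v2 = (0.75385, 0.66154, 1.00000)
Lv2 = (10.75385, 9.24615, 14.07692); divide by 14.07692 → v3 = (0.76393, 0.65683, 1.00000)
Requested entry of v3: 601/915 = 0.6568

0.6568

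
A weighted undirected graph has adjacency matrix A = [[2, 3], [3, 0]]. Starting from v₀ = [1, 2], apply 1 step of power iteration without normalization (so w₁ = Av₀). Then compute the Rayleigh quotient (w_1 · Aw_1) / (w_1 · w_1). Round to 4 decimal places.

3.7260

w1 = Av₀ = (2·1 + 3·2; 3·1 + 0·2) = (8, 3)
Aw1 = (25, 24)
w1·Aw1 = 8·25 + 3·24 = 272; w1·w1 = 8·8 + 3·3 = 73
λ ≈ 272/73 = 3.7260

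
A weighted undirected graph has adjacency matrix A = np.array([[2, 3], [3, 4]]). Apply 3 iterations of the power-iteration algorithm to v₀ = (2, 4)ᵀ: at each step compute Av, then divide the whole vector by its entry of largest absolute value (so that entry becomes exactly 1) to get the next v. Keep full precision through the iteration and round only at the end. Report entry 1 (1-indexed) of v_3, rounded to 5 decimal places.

0.72076

Av0 = (16.000000, 22.000000); divide by 22.000000 → v1 = (0.727273, 1.000000)
Av1 = (4.454545, 6.181818); divide by 6.181818 → v2 = (0.720588, 1.000000)
Av2 = (4.441176, 6.161765); divide by 6.161765 → v3 = (0.720764, 1.000000)
Requested entry of v3: 604/838 = 0.72076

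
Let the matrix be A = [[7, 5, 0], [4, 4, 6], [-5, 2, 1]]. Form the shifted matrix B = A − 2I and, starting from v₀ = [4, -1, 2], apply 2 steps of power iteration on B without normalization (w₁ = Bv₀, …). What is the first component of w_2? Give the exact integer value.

B = A − 2I has rows (5, 5, 0); (4, 2, 6); (-5, 2, -1)
w1 = Bv₀ = (15, 26, -24)
w2 = Bw1 = (205, -32, 1)
Requested component of w2: 205

205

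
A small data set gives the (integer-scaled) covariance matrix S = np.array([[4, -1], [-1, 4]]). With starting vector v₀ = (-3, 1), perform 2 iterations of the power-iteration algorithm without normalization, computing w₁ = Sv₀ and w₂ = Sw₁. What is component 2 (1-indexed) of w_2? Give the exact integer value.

w1 = Sv₀ = (-13, 7)
w2 = Sw1 = (-59, 41)
The requested component of w2 is 41.

41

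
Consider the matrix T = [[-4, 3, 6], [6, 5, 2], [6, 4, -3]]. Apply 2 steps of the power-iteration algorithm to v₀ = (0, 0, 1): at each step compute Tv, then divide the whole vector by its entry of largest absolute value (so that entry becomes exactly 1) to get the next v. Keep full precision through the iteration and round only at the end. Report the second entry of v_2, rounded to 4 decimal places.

0.7547

Tv0 = (6.00000, 2.00000, -3.00000); divide by 6.00000 → v1 = (1.00000, 0.33333, -0.50000)
Tv1 = (-6.00000, 6.66667, 8.83333); divide by 8.83333 → v2 = (-0.67925, 0.75472, 1.00000)
Requested entry of v2: 40/53 = 0.7547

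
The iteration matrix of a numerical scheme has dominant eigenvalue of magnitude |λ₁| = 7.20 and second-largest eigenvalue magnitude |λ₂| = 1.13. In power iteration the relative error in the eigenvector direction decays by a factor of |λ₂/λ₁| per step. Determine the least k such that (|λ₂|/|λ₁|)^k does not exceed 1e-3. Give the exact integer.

4

|λ₂/λ₁| = 1.13/7.20 = 0.15694
Need k ≥ ln(1e-3) / ln(0.15694) = -6.9078 / -1.8519 ≈ 3.730
Smallest integer k satisfying the bound: 4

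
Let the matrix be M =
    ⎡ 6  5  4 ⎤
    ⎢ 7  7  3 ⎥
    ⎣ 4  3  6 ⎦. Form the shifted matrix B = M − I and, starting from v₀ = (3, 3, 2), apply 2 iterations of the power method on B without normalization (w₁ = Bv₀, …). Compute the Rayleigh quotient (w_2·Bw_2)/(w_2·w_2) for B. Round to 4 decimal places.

B = M − I has rows (5, 5, 4); (7, 6, 3); (4, 3, 5)
w1 = Bv₀ = (5·3 + 5·3 + 4·2; 7·3 + 6·3 + 3·2; 4·3 + 3·3 + 5·2) = (38, 45, 31)
w2 = Bw1 = (5·38 + 5·45 + 4·31; 7·38 + 6·45 + 3·31; 4·38 + 3·45 + 5·31) = (539, 629, 442)
Bw2 = (7608, 8873, 6253)
w2·Bw2 = 12445655; w2·w2 = 881526; μ ≈ 12445655/881526 = 14.1183

μ ≈ 14.1183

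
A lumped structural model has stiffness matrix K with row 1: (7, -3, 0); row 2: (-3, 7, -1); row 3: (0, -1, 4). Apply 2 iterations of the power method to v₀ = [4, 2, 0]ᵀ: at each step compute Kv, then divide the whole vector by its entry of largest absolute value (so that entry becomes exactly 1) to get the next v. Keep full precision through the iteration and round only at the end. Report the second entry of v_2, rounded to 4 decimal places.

-0.3378

Kv0 = (22.00000, 2.00000, -2.00000); divide by 22.00000 → v1 = (1.00000, 0.09091, -0.09091)
Kv1 = (6.72727, -2.27273, -0.45455); divide by 6.72727 → v2 = (1.00000, -0.33784, -0.06757)
Requested entry of v2: -50/148 = -0.3378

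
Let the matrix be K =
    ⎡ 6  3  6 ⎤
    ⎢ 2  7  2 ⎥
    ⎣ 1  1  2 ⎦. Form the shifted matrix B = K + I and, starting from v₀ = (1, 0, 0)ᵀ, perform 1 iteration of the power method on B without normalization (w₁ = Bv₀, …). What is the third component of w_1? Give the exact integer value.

B = K + I has rows (7, 3, 6); (2, 8, 2); (1, 1, 3)
w1 = Bv₀ = (7, 2, 1)
Requested component of w1: 1

1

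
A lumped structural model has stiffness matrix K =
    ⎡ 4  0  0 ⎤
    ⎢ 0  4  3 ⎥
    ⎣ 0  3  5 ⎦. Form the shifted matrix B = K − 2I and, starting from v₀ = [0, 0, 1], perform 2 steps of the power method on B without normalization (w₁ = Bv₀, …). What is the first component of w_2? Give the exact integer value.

0

B = K − 2I has rows (2, 0, 0); (0, 2, 3); (0, 3, 3)
w1 = Bv₀ = (2·0 + 0·0 + 0·1; 0·0 + 2·0 + 3·1; 0·0 + 3·0 + 3·1) = (0, 3, 3)
w2 = Bw1 = (2·0 + 0·3 + 0·3; 0·0 + 2·3 + 3·3; 0·0 + 3·3 + 3·3) = (0, 15, 18)
Requested component of w2: 0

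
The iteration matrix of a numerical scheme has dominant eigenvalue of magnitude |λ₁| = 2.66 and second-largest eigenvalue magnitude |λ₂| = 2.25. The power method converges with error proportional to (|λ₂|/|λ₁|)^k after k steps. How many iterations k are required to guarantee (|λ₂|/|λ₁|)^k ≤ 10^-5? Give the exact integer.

|λ₂/λ₁| = 2.25/2.66 = 0.84586
Need k ≥ ln(10^-5) / ln(0.84586) = -11.5129 / -0.1674 ≈ 68.777
Smallest integer k satisfying the bound: 69

69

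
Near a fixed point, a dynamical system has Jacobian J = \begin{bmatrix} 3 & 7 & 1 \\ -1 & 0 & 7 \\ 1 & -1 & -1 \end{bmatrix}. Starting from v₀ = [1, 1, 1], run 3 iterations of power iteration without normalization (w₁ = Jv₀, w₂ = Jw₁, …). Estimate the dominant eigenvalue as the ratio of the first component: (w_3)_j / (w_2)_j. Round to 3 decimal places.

w1 = Jv₀ = (3·1 + 7·1 + 1·1; (-1)·1 + 0·1 + 7·1; 1·1 + (-1)·1 + (-1)·1) = (11, 6, -1)
w2 = Jw1 = (3·11 + 7·6 + 1·(-1); (-1)·11 + 0·6 + 7·(-1); 1·11 + (-1)·6 + (-1)·(-1)) = (74, -18, 6)
w3 = Jw2 = (102, -32, 86)
Ratio at component: 102 / 74 = 1.378

1.378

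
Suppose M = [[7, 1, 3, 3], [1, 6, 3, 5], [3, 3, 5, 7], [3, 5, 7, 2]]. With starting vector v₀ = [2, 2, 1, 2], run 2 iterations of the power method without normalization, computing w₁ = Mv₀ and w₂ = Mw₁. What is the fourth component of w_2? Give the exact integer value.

w1 = Mv₀ = (7·2 + 1·2 + 3·1 + 3·2; 1·2 + 6·2 + 3·1 + 5·2; 3·2 + 3·2 + 5·1 + 7·2; 3·2 + 5·2 + 7·1 + 2·2) = (25, 27, 31, 27)
w2 = Mw1 = (7·25 + 1·27 + 3·31 + 3·27; 1·25 + 6·27 + 3·31 + 5·27; 3·25 + 3·27 + 5·31 + 7·27; 3·25 + 5·27 + 7·31 + 2·27) = (376, 415, 500, 481)
The requested component of w2 is 481.

481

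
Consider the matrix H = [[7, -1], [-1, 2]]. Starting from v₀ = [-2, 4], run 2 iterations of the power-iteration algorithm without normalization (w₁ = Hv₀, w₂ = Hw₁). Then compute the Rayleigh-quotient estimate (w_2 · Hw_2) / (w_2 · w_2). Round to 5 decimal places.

w1 = Hv₀ = (-18, 10)
w2 = Hw1 = (-136, 38)
Hw2 = (-990, 212)
w2·Hw2 = (-136)·(-990) + 38·212 = 142696; w2·w2 = (-136)·(-136) + 38·38 = 19940
λ ≈ 142696/19940 = 7.15627

7.15627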